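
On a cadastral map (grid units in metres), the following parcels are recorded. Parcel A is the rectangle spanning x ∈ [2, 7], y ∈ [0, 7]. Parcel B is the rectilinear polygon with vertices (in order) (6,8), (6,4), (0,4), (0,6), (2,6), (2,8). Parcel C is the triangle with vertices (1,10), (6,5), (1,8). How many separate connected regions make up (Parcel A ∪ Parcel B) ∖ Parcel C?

(Parcel A ∪ Parcel B) ∖ Parcel C is a single connected region.

1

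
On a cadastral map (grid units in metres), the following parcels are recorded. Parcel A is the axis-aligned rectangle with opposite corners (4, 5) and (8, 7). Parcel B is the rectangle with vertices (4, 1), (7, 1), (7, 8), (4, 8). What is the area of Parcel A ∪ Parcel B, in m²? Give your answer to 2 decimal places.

By inclusion–exclusion:
Individual areas: |Parcel A| = 8, |Parcel B| = 21.
|Parcel A∩Parcel B|: x∈[4,7], y∈[5,7] → 3·2 = 6.
|Parcel A ∪ Parcel B| = 29 − 6 = 23.00.

23.00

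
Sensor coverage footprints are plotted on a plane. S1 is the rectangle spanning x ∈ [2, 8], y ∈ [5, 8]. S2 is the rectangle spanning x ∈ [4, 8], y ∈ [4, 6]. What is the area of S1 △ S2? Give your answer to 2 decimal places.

|S1∩S2|: x∈[4,8], y∈[5,6] → 4·1 = 4.
|S1 △ S2| = |S1| + |S2| − 2·|S1∩S2| = 18 + 8 − 8 = 18.00.

18.00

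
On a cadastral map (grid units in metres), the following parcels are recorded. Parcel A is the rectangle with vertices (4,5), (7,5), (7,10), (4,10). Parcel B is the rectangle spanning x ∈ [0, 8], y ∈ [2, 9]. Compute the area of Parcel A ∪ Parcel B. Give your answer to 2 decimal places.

By inclusion–exclusion:
Individual areas: |Parcel A| = 15, |Parcel B| = 56.
|Parcel A∩Parcel B|: x∈[4,7], y∈[5,9] → 3·4 = 12.
|Parcel A ∪ Parcel B| = 71 − 12 = 59.00.

59.00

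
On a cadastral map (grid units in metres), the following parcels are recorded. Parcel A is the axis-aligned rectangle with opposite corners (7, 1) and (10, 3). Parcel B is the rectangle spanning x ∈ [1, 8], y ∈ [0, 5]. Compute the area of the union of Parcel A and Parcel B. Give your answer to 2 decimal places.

39.00

By inclusion–exclusion:
Individual areas: |Parcel A| = 6, |Parcel B| = 35.
|Parcel A∩Parcel B|: x∈[7,8], y∈[1,3] → 1·2 = 2.
|Parcel A ∪ Parcel B| = 41 − 2 = 39.00.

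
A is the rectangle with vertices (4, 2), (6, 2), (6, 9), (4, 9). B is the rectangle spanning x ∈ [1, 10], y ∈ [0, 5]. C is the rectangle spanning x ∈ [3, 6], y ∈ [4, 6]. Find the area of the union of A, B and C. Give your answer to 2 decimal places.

54.00

By inclusion–exclusion:
Individual areas: |A| = 14, |B| = 45, |C| = 6.
|A∩B|: x∈[4,6], y∈[2,5] → 2·3 = 6.
|A∩C|: x∈[4,6], y∈[4,6] → 2·2 = 4.
|B∩C|: x∈[3,6], y∈[4,5] → 3·1 = 3.
|A∩B∩C| = 2.
|A ∪ B ∪ C| = 65 − 13 + 2 = 54.00.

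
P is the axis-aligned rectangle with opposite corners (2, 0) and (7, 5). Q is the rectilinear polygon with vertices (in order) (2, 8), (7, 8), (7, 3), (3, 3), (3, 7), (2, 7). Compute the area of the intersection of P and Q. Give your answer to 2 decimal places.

The intersection is the polygon with vertices (7,3), (3,3), (3,5), (7,5).
By the shoelace formula its area is 8.00.

8.00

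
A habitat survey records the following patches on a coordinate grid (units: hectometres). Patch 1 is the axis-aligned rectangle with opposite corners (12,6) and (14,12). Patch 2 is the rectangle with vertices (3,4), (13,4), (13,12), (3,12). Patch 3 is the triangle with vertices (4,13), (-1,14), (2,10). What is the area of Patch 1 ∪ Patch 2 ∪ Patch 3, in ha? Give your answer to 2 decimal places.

By inclusion–exclusion:
Individual areas: |Patch 1| = 12, |Patch 2| = 80, |Patch 3| = 8.5.
|Patch 1∩Patch 2|: x∈[12,13], y∈[6,12] → 1·6 = 6.
|Patch 1∩Patch 3| = 0.
|Patch 2∩Patch 3| = 0.0833.
|Patch 1∩Patch 2∩Patch 3| = 0.
|Patch 1 ∪ Patch 2 ∪ Patch 3| = 100.5 − 6.0833 + 0 = 94.42.

94.42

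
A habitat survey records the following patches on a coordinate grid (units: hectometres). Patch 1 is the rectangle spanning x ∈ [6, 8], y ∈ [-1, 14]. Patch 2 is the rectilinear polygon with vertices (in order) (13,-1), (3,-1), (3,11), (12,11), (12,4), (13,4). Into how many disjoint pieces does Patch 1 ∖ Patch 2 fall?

Patch 1 ∖ Patch 2 is a single connected region.

1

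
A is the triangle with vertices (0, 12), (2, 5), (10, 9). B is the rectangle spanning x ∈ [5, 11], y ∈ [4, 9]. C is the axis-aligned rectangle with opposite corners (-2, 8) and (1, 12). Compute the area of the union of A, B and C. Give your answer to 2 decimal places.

66.15

By inclusion–exclusion:
Individual areas: |A| = 32, |B| = 30, |C| = 12.
|A∩B| = 6.25.
|A∩C| = 1.6.
|B∩C| = 0 (no overlap).
|A∩B∩C| = 0.
|A ∪ B ∪ C| = 74 − 7.85 + 0 = 66.15.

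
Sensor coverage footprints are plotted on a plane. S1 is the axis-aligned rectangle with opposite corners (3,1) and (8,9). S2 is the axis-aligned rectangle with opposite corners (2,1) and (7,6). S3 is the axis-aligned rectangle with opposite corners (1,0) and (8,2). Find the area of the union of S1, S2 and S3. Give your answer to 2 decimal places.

By inclusion–exclusion:
Individual areas: |S1| = 40, |S2| = 25, |S3| = 14.
|S1∩S2|: x∈[3,7], y∈[1,6] → 4·5 = 20.
|S1∩S3|: x∈[3,8], y∈[1,2] → 5·1 = 5.
|S2∩S3|: x∈[2,7], y∈[1,2] → 5·1 = 5.
|S1∩S2∩S3| = 4.
|S1 ∪ S2 ∪ S3| = 79 − 30 + 4 = 53.00.

53.00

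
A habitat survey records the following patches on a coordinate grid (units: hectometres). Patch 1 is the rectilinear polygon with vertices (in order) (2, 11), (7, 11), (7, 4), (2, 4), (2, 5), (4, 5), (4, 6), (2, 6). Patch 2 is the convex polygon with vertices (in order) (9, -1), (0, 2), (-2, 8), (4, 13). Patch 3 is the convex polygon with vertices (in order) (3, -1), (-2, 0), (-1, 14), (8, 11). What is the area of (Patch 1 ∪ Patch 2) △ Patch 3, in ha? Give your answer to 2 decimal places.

51.91

|Patch 1 ∪ Patch 2| = 85.8143.
|(Patch 1 ∪ Patch 2) ∩ Patch 3| = 65.454.
|(Patch 1 ∪ Patch 2) △ Patch 3| = 85.8143 + 97 − 130.908 = 51.91.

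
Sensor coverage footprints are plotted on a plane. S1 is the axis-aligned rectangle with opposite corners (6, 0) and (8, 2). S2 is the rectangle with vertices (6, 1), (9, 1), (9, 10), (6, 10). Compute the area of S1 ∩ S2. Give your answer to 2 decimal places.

2.00

|S1∩S2|: x∈[6,8], y∈[1,2] → 2·1 = 2.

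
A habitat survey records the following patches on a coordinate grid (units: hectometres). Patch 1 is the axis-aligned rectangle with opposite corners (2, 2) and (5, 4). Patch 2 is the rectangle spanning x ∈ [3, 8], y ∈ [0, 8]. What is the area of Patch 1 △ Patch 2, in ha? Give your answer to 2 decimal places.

38.00

|Patch 1∩Patch 2|: x∈[3,5], y∈[2,4] → 2·2 = 4.
|Patch 1 △ Patch 2| = |Patch 1| + |Patch 2| − 2·|Patch 1∩Patch 2| = 6 + 40 − 8 = 38.00.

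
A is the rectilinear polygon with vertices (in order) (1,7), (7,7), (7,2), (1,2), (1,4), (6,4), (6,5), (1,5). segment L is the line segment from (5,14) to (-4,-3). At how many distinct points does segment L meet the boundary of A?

2

The segment meets the boundary at (1,6.444), (1.294,7).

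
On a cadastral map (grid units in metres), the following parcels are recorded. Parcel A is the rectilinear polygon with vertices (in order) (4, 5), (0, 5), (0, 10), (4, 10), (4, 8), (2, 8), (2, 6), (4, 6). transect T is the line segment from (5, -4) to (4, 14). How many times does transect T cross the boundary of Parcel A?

The segment lies entirely outside Parcel A and never meets its boundary.

0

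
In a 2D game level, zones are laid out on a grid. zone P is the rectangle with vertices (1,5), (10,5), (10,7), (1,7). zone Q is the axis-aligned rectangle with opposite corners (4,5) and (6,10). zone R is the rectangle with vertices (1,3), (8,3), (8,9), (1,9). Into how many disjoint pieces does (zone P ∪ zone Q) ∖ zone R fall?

(zone P ∪ zone Q) ∖ zone R splits into 2 disjoint pieces (area 4, area 2).

2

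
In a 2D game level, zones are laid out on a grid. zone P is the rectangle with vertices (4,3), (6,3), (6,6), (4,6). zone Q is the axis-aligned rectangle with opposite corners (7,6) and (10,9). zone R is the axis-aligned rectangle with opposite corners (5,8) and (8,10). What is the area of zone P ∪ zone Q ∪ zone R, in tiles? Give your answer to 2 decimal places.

20.00

By inclusion–exclusion:
Individual areas: |zone P| = 6, |zone Q| = 9, |zone R| = 6.
|zone P∩zone Q| = 0 (no overlap).
|zone P∩zone R| = 0 (no overlap).
|zone Q∩zone R|: x∈[7,8], y∈[8,9] → 1·1 = 1.
|zone P∩zone Q∩zone R| = 0.
|zone P ∪ zone Q ∪ zone R| = 21 − 1 + 0 = 20.00.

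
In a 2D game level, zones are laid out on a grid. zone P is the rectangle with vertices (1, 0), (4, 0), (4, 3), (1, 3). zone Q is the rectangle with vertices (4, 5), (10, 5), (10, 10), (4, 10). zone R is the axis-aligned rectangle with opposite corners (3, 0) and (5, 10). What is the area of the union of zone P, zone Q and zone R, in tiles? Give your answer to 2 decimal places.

51.00

By inclusion–exclusion:
Individual areas: |zone P| = 9, |zone Q| = 30, |zone R| = 20.
|zone P∩zone Q| = 0 (no overlap).
|zone P∩zone R|: x∈[3,4], y∈[0,3] → 1·3 = 3.
|zone Q∩zone R|: x∈[4,5], y∈[5,10] → 1·5 = 5.
|zone P∩zone Q∩zone R| = 0.
|zone P ∪ zone Q ∪ zone R| = 59 − 8 + 0 = 51.00.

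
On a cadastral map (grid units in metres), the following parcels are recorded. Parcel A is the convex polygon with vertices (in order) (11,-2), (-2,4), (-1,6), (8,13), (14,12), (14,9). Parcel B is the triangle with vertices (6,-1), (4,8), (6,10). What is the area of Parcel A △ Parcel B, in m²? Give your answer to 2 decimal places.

|Parcel A| = 142, |Parcel B| = 11, |Parcel A∩Parcel B| = 10.7883.
|Parcel A △ Parcel B| = |Parcel A| + |Parcel B| − 2·|Parcel A∩Parcel B| = 142 + 11 − 21.5766 = 131.42.

131.42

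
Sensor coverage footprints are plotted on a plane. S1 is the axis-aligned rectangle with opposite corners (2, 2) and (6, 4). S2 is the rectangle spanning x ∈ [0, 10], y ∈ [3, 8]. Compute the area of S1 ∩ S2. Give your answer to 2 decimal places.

4.00

|S1∩S2|: x∈[2,6], y∈[3,4] → 4·1 = 4.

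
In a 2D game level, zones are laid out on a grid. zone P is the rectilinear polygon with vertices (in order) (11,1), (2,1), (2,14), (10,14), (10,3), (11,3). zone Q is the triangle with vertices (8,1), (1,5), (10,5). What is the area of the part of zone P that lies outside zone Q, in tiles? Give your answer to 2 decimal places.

88.29

|zone P| = 106, |zone P∩zone Q| = 17.7143.
|zone P ∖ zone Q| = |zone P| − |zone P∩zone Q| = 106 − 17.7143 = 88.29.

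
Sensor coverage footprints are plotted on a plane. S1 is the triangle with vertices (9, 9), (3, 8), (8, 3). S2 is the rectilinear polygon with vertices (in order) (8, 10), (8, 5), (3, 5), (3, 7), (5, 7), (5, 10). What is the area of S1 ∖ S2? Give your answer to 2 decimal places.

6.75

|S1| = 17.5, |S1∩S2| = 10.75.
|S1 ∖ S2| = |S1| − |S1∩S2| = 17.5 − 10.75 = 6.75.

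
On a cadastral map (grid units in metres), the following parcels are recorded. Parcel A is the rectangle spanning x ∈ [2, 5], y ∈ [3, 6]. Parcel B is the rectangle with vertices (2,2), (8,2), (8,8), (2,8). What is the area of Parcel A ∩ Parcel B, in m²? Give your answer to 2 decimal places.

|Parcel A∩Parcel B|: x∈[2,5], y∈[3,6] → 3·3 = 9.

9.00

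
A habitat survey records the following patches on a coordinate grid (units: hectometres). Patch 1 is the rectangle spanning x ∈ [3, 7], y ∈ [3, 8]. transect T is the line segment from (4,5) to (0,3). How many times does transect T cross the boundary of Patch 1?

The segment meets the boundary at (3,4.5).

1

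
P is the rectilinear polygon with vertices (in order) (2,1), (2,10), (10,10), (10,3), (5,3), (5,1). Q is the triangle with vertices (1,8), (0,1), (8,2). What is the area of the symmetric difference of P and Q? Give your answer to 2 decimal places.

60.10

|P| = 62, |Q| = 27.5, |P∩Q| = 14.6994.
|P △ Q| = |P| + |Q| − 2·|P∩Q| = 62 + 27.5 − 29.3988 = 60.10.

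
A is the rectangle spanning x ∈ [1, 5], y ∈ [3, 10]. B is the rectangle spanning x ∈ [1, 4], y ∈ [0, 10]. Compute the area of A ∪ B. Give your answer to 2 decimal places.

37.00

By inclusion–exclusion:
Individual areas: |A| = 28, |B| = 30.
|A∩B|: x∈[1,4], y∈[3,10] → 3·7 = 21.
|A ∪ B| = 58 − 21 = 37.00.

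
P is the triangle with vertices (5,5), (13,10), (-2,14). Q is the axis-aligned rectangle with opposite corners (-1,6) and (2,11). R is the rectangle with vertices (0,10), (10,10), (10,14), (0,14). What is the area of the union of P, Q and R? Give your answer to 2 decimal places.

85.45

By inclusion–exclusion:
Individual areas: |P| = 53.5, |Q| = 15, |R| = 40.
|P∩Q| = 1.7857.
|P∩R| = 20.5397.
|Q∩R|: x∈[0,2], y∈[10,11] → 2·1 = 2.
|P∩Q∩R| = 1.2778.
|P ∪ Q ∪ R| = 108.5 − 24.3254 + 1.2778 = 85.45.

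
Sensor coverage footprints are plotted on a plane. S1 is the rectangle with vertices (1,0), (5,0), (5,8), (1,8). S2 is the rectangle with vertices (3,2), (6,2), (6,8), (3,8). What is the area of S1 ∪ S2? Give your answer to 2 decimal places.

38.00

By inclusion–exclusion:
Individual areas: |S1| = 32, |S2| = 18.
|S1∩S2|: x∈[3,5], y∈[2,8] → 2·6 = 12.
|S1 ∪ S2| = 50 − 12 = 38.00.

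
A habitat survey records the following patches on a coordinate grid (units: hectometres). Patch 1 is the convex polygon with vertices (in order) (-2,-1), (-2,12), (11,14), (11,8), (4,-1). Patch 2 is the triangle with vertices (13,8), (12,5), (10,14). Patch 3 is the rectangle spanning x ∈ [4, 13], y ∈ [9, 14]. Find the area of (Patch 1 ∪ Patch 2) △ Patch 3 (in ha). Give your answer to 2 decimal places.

134.84

|Patch 1 ∪ Patch 2| = 156.753.
|(Patch 1 ∪ Patch 2) ∩ Patch 3| = 33.4559.
|(Patch 1 ∪ Patch 2) △ Patch 3| = 156.753 + 45 − 66.9119 = 134.84.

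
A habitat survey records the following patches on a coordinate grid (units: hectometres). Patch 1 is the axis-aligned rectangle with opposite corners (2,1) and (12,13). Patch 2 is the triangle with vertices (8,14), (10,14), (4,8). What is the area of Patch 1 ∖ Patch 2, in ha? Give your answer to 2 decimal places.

|Patch 1| = 120, |Patch 1∩Patch 2| = 4.1667.
|Patch 1 ∖ Patch 2| = |Patch 1| − |Patch 1∩Patch 2| = 120 − 4.1667 = 115.83.

115.83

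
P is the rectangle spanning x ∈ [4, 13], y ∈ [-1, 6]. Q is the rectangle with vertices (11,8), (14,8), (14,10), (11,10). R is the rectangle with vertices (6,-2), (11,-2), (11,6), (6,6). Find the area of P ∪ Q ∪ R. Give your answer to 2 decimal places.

By inclusion–exclusion:
Individual areas: |P| = 63, |Q| = 6, |R| = 40.
|P∩Q| = 0 (no overlap).
|P∩R|: x∈[6,11], y∈[-1,6] → 5·7 = 35.
|Q∩R| = 0 (no overlap).
|P∩Q∩R| = 0.
|P ∪ Q ∪ R| = 109 − 35 + 0 = 74.00.

74.00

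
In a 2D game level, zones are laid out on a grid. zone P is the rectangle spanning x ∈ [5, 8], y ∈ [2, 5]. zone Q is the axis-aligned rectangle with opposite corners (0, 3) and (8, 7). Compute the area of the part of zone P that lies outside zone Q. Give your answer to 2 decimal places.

|zone P∩zone Q|: x∈[5,8], y∈[3,5] → 3·2 = 6.
|zone P| = 9.
|zone P ∖ zone Q| = |zone P| − |zone P∩zone Q| = 9 − 6 = 3.00.

3.00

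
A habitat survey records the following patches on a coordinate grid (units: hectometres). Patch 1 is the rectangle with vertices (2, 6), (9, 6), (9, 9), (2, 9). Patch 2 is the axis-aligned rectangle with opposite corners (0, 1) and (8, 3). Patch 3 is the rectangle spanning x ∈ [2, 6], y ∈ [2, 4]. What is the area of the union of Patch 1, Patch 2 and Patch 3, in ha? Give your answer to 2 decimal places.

41.00

By inclusion–exclusion:
Individual areas: |Patch 1| = 21, |Patch 2| = 16, |Patch 3| = 8.
|Patch 1∩Patch 2| = 0 (no overlap).
|Patch 1∩Patch 3| = 0 (no overlap).
|Patch 2∩Patch 3|: x∈[2,6], y∈[2,3] → 4·1 = 4.
|Patch 1∩Patch 2∩Patch 3| = 0.
|Patch 1 ∪ Patch 2 ∪ Patch 3| = 45 − 4 + 0 = 41.00.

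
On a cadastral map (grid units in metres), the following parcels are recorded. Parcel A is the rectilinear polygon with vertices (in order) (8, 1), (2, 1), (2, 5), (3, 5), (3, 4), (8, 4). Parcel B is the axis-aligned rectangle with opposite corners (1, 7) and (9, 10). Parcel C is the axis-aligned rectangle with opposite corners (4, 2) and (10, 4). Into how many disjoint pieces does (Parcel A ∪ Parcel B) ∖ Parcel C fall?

(Parcel A ∪ Parcel B) ∖ Parcel C splits into 2 disjoint pieces (area 11, area 24).

2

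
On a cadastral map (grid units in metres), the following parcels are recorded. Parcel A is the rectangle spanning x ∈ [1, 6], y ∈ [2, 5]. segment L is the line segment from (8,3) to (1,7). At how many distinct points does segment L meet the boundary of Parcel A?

The segment meets the boundary at (4.5,5), (6,4.143).

2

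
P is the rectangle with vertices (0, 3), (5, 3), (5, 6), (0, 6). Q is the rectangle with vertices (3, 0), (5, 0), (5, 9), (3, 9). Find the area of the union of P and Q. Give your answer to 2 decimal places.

27.00

By inclusion–exclusion:
Individual areas: |P| = 15, |Q| = 18.
|P∩Q|: x∈[3,5], y∈[3,6] → 2·3 = 6.
|P ∪ Q| = 33 − 6 = 27.00.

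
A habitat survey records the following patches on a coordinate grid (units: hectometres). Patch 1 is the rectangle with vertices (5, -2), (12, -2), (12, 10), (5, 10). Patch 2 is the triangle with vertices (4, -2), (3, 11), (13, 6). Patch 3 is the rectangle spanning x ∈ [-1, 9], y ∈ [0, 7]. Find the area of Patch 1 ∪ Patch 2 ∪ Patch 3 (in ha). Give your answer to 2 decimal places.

By inclusion–exclusion:
Individual areas: |Patch 1| = 84, |Patch 2| = 62.5, |Patch 3| = 70.
|Patch 1∩Patch 2| = 43.75.
|Patch 1∩Patch 3|: x∈[5,9], y∈[0,7] → 4·7 = 28.
|Patch 2∩Patch 3| = 34.6004.
|Patch 1∩Patch 2∩Patch 3| = 24.6389.
|Patch 1 ∪ Patch 2 ∪ Patch 3| = 216.5 − 106.3504 + 24.6389 = 134.79.

134.79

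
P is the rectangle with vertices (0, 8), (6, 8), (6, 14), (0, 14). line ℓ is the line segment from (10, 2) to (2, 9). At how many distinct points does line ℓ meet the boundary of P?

The segment meets the boundary at (3.143,8).

1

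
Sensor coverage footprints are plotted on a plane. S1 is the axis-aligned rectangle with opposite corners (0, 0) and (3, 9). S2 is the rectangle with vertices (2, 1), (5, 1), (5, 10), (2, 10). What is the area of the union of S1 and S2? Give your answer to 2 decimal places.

46.00

By inclusion–exclusion:
Individual areas: |S1| = 27, |S2| = 27.
|S1∩S2|: x∈[2,3], y∈[1,9] → 1·8 = 8.
|S1 ∪ S2| = 54 − 8 = 46.00.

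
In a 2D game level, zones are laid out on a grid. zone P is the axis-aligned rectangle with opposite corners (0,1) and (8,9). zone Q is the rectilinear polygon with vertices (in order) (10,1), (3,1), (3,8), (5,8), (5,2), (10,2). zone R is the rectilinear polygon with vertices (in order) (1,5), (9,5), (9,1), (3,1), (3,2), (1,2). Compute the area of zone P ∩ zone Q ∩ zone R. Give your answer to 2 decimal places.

The intersection is the polygon with vertices (3,1), (3,2), (3,5), (5,5), (5,2), (8,2), (8,1).
By the shoelace formula its area is 11.00.

11.00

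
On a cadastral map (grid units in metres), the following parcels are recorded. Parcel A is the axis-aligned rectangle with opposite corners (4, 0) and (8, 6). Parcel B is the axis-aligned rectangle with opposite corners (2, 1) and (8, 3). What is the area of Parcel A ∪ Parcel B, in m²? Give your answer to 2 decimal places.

By inclusion–exclusion:
Individual areas: |Parcel A| = 24, |Parcel B| = 12.
|Parcel A∩Parcel B|: x∈[4,8], y∈[1,3] → 4·2 = 8.
|Parcel A ∪ Parcel B| = 36 − 8 = 28.00.

28.00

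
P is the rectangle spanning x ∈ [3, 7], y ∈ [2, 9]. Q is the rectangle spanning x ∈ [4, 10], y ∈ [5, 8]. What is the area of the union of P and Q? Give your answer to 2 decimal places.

37.00

By inclusion–exclusion:
Individual areas: |P| = 28, |Q| = 18.
|P∩Q|: x∈[4,7], y∈[5,8] → 3·3 = 9.
|P ∪ Q| = 46 − 9 = 37.00.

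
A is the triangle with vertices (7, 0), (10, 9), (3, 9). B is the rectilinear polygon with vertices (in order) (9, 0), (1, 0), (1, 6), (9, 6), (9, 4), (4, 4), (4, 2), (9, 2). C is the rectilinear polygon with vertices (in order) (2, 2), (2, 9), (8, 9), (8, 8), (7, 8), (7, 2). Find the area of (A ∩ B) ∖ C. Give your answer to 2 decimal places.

4.89

|A ∩ B| = 9.3333.
|(A ∩ B) ∩ C| = 4.4444.
|(A ∩ B) ∖ C| = 9.3333 − 4.4444 = 4.89.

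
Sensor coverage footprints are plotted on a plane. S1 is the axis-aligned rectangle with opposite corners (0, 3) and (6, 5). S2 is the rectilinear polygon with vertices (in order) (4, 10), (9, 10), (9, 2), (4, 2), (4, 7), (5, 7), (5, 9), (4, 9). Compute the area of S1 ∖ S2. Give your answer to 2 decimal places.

|S1| = 12, |S1∩S2| = 4.
|S1 ∖ S2| = |S1| − |S1∩S2| = 12 − 4 = 8.00.

8.00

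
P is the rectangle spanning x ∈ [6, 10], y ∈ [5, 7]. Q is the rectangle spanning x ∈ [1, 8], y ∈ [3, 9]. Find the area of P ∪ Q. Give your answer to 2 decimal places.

By inclusion–exclusion:
Individual areas: |P| = 8, |Q| = 42.
|P∩Q|: x∈[6,8], y∈[5,7] → 2·2 = 4.
|P ∪ Q| = 50 − 4 = 46.00.

46.00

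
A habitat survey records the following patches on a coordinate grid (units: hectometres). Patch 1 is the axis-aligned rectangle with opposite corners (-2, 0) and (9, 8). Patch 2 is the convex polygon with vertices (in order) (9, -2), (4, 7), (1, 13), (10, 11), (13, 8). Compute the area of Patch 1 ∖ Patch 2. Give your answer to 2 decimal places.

|Patch 1| = 88, |Patch 1∩Patch 2| = 26.6389.
|Patch 1 ∖ Patch 2| = |Patch 1| − |Patch 1∩Patch 2| = 88 − 26.6389 = 61.36.

61.36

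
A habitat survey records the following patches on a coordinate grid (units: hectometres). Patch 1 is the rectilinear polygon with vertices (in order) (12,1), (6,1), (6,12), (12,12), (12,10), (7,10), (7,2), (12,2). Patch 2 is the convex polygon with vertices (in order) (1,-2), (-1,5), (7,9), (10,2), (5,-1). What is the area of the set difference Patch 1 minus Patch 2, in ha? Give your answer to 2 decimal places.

16.08

|Patch 1| = 26, |Patch 1∩Patch 2| = 9.9167.
|Patch 1 ∖ Patch 2| = |Patch 1| − |Patch 1∩Patch 2| = 26 − 9.9167 = 16.08.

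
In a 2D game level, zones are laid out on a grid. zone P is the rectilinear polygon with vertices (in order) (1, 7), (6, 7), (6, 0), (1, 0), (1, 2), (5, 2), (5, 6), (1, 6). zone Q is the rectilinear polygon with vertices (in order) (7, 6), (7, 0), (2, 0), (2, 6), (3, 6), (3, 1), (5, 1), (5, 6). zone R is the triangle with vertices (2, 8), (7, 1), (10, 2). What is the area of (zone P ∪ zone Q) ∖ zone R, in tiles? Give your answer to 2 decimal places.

|zone P ∪ zone Q| = 29.
|(zone P ∪ zone Q) ∩ zone R| = 6.1286.
|(zone P ∪ zone Q) ∖ zone R| = 29 − 6.1286 = 22.87.

22.87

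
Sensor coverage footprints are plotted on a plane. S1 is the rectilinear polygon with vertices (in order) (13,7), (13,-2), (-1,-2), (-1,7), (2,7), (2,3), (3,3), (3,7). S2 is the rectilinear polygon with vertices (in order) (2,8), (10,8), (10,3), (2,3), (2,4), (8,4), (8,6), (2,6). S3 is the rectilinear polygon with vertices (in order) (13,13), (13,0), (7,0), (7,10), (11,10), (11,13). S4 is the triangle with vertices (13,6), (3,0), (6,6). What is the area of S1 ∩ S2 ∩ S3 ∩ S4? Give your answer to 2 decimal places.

5.80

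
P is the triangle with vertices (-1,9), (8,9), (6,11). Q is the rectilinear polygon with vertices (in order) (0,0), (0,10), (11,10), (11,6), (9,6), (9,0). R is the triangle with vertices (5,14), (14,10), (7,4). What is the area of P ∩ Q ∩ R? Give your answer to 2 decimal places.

1.60

The intersection is the polygon with vertices (6,9), (5.8,10), (7,10), (8,9).
By the shoelace formula its area is 1.60.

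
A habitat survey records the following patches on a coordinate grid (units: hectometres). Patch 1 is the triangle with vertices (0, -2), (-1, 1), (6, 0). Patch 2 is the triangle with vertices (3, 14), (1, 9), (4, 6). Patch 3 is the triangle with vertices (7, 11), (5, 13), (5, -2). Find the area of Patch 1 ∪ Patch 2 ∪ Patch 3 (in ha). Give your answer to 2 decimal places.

35.38

By inclusion–exclusion:
Individual areas: |Patch 1| = 10, |Patch 2| = 10.5, |Patch 3| = 15.
|Patch 1∩Patch 2| = 0.
|Patch 1∩Patch 3| = 0.1204.
|Patch 2∩Patch 3| = 0.
|Patch 1∩Patch 2∩Patch 3| = 0.
|Patch 1 ∪ Patch 2 ∪ Patch 3| = 35.5 − 0.1204 + 0 = 35.38.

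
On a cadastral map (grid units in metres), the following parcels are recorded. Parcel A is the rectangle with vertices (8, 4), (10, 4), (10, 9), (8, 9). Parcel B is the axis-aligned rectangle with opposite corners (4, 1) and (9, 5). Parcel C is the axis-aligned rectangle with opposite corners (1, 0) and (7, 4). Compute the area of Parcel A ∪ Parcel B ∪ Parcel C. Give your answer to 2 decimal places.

By inclusion–exclusion:
Individual areas: |Parcel A| = 10, |Parcel B| = 20, |Parcel C| = 24.
|Parcel A∩Parcel B|: x∈[8,9], y∈[4,5] → 1·1 = 1.
|Parcel A∩Parcel C| = 0 (no overlap).
|Parcel B∩Parcel C|: x∈[4,7], y∈[1,4] → 3·3 = 9.
|Parcel A∩Parcel B∩Parcel C| = 0.
|Parcel A ∪ Parcel B ∪ Parcel C| = 54 − 10 + 0 = 44.00.

44.00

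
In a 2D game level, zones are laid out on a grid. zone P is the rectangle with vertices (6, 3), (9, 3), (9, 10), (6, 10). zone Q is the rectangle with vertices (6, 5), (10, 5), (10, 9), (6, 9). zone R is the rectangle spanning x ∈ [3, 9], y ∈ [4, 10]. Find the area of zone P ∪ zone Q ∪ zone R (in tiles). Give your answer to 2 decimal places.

43.00

By inclusion–exclusion:
Individual areas: |zone P| = 21, |zone Q| = 16, |zone R| = 36.
|zone P∩zone Q|: x∈[6,9], y∈[5,9] → 3·4 = 12.
|zone P∩zone R|: x∈[6,9], y∈[4,10] → 3·6 = 18.
|zone Q∩zone R|: x∈[6,9], y∈[5,9] → 3·4 = 12.
|zone P∩zone Q∩zone R| = 12.
|zone P ∪ zone Q ∪ zone R| = 73 − 42 + 12 = 43.00.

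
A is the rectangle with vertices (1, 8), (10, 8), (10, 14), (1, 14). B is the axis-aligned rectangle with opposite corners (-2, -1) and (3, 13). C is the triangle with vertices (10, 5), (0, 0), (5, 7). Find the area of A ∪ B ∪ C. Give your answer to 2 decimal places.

132.45

By inclusion–exclusion:
Individual areas: |A| = 54, |B| = 70, |C| = 22.5.
|A∩B|: x∈[1,3], y∈[8,13] → 2·5 = 10.
|A∩C| = 0.
|B∩C| = 4.05.
|A∩B∩C| = 0.
|A ∪ B ∪ C| = 146.5 − 14.05 + 0 = 132.45.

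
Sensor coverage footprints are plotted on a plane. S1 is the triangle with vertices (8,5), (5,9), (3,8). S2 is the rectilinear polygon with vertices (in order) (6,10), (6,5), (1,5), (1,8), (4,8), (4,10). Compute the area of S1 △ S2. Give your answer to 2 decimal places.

|S1| = 5.5, |S2| = 19, |S1∩S2| = 3.7833.
|S1 △ S2| = |S1| + |S2| − 2·|S1∩S2| = 5.5 + 19 − 7.5667 = 16.93.

16.93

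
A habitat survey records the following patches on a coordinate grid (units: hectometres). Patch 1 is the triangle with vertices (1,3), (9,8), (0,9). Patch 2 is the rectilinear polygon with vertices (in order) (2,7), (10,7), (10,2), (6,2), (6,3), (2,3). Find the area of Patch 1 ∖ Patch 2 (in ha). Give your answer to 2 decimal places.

17.39

|Patch 1| = 26.5, |Patch 1∩Patch 2| = 9.1125.
|Patch 1 ∖ Patch 2| = |Patch 1| − |Patch 1∩Patch 2| = 26.5 − 9.1125 = 17.39.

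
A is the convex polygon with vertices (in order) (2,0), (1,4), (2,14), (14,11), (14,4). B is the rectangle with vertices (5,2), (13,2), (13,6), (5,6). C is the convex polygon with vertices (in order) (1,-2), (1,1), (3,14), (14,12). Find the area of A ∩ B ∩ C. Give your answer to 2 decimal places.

6.33

The intersection is the polygon with vertices (5,6), (8.429,6), (5,2.308).
By the shoelace formula its area is 6.33.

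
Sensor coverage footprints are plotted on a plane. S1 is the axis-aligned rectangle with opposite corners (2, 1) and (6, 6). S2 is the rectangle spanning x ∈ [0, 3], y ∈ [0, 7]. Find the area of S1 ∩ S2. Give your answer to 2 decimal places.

5.00

|S1∩S2|: x∈[2,3], y∈[1,6] → 1·5 = 5.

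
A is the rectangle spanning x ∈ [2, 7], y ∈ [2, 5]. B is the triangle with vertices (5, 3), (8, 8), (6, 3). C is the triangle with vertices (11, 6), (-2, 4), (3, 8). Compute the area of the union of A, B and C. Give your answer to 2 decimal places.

By inclusion–exclusion:
Individual areas: |A| = 15, |B| = 2.5, |C| = 21.
|A∩B| = 1.6.
|A∩C| = 0.4808.
|B∩C| = 0.5878.
|A∩B∩C| = 0.
|A ∪ B ∪ C| = 38.5 − 2.6686 + 0 = 35.83.

35.83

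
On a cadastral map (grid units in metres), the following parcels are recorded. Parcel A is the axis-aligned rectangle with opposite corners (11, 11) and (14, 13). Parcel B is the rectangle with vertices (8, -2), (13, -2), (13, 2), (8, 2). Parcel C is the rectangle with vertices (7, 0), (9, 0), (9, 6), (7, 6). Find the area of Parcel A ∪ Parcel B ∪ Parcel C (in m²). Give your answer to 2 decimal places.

By inclusion–exclusion:
Individual areas: |Parcel A| = 6, |Parcel B| = 20, |Parcel C| = 12.
|Parcel A∩Parcel B| = 0 (no overlap).
|Parcel A∩Parcel C| = 0 (no overlap).
|Parcel B∩Parcel C|: x∈[8,9], y∈[0,2] → 1·2 = 2.
|Parcel A∩Parcel B∩Parcel C| = 0.
|Parcel A ∪ Parcel B ∪ Parcel C| = 38 − 2 + 0 = 36.00.

36.00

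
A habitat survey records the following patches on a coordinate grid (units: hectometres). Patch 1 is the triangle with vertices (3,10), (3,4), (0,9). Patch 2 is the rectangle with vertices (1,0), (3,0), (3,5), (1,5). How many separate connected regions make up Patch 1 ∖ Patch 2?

Patch 1 ∖ Patch 2 is a single connected region.

1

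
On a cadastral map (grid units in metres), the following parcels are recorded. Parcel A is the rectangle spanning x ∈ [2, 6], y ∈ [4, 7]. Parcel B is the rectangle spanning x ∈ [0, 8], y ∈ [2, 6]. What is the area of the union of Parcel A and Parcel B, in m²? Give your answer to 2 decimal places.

By inclusion–exclusion:
Individual areas: |Parcel A| = 12, |Parcel B| = 32.
|Parcel A∩Parcel B|: x∈[2,6], y∈[4,6] → 4·2 = 8.
|Parcel A ∪ Parcel B| = 44 − 8 = 36.00.

36.00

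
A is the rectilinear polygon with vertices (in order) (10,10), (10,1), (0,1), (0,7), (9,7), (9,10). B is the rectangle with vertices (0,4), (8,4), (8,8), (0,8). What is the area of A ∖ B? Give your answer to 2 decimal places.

39.00

|A| = 63, |A∩B| = 24.
|A ∖ B| = |A| − |A∩B| = 63 − 24 = 39.00.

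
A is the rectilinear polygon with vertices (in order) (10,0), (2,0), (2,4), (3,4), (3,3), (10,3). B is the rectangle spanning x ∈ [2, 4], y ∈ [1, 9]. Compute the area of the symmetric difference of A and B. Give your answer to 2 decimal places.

31.00

|A| = 25, |B| = 16, |A∩B| = 5.
|A △ B| = |A| + |B| − 2·|A∩B| = 25 + 16 − 10 = 31.00.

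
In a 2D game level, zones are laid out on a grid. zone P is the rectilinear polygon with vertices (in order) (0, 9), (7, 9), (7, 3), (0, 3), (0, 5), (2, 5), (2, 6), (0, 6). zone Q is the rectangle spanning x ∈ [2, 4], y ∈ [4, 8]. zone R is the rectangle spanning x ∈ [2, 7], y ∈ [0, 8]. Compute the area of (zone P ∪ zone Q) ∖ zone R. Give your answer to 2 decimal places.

|zone P ∪ zone Q| = 40.
|(zone P ∪ zone Q) ∩ zone R| = 25.
|(zone P ∪ zone Q) ∖ zone R| = 40 − 25 = 15.00.

15.00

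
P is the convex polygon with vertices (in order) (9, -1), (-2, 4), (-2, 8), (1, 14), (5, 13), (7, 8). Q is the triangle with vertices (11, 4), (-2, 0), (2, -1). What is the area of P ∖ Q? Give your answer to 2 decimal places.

|P| = 98.5, |P∩Q| = 4.621.
|P ∖ Q| = |P| − |P∩Q| = 98.5 − 4.621 = 93.88.

93.88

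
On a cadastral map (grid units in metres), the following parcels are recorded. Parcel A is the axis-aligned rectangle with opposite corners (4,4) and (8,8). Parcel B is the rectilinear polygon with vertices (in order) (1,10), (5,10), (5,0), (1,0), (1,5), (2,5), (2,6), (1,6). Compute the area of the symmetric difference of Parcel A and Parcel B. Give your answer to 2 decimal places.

47.00

|Parcel A| = 16, |Parcel B| = 39, |Parcel A∩Parcel B| = 4.
|Parcel A △ Parcel B| = |Parcel A| + |Parcel B| − 2·|Parcel A∩Parcel B| = 16 + 39 − 8 = 47.00.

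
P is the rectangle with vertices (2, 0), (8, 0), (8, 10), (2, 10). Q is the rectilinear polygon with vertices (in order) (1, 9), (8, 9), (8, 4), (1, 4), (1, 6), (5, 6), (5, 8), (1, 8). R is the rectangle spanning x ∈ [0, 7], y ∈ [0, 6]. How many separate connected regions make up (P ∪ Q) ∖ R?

1

(P ∪ Q) ∖ R is a single connected region.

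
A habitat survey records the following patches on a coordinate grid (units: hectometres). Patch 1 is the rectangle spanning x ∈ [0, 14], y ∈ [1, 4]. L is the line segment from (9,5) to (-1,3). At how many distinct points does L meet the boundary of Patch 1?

2

The segment meets the boundary at (0,3.2), (4,4).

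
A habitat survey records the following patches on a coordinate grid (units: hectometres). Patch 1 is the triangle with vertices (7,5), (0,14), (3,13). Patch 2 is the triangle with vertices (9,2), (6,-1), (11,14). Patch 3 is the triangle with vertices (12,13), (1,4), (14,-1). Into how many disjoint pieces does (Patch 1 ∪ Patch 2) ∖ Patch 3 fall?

3

(Patch 1 ∪ Patch 2) ∖ Patch 3 splits into 3 disjoint pieces (area 9.0795, area 2.0202, area 0.4386).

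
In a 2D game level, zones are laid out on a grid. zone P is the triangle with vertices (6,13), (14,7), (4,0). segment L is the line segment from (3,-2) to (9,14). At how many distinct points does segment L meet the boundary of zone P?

The segment meets the boundary at (8.049,11.463), (4.174,1.13).

2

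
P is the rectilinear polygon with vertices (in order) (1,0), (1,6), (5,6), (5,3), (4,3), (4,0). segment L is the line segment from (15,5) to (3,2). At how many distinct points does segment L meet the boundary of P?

The segment meets the boundary at (4,2.25).

1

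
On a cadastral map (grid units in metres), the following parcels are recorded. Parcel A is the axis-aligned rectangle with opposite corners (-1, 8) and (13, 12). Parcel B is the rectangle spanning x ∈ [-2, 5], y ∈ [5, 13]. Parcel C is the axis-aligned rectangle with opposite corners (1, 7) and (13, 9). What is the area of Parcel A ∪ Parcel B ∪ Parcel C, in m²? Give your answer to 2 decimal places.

By inclusion–exclusion:
Individual areas: |Parcel A| = 56, |Parcel B| = 56, |Parcel C| = 24.
|Parcel A∩Parcel B|: x∈[-1,5], y∈[8,12] → 6·4 = 24.
|Parcel A∩Parcel C|: x∈[1,13], y∈[8,9] → 12·1 = 12.
|Parcel B∩Parcel C|: x∈[1,5], y∈[7,9] → 4·2 = 8.
|Parcel A∩Parcel B∩Parcel C| = 4.
|Parcel A ∪ Parcel B ∪ Parcel C| = 136 − 44 + 4 = 96.00.

96.00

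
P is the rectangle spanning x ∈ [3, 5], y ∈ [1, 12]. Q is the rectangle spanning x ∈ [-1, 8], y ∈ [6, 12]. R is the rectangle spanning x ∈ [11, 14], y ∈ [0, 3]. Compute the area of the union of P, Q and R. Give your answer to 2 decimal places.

By inclusion–exclusion:
Individual areas: |P| = 22, |Q| = 54, |R| = 9.
|P∩Q|: x∈[3,5], y∈[6,12] → 2·6 = 12.
|P∩R| = 0 (no overlap).
|Q∩R| = 0 (no overlap).
|P∩Q∩R| = 0.
|P ∪ Q ∪ R| = 85 − 12 + 0 = 73.00.

73.00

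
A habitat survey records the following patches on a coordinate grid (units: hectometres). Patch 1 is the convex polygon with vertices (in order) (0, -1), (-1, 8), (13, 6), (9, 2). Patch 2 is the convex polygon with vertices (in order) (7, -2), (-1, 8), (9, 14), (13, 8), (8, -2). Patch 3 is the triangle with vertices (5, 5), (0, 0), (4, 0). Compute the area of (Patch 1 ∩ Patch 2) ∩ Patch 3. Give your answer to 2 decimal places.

The region (Patch 1 ∩ Patch 2) ∩ Patch 3 is the polygon with vertices (3,3), (5,5), (4.28,1.4).
By the shoelace formula its area is 2.88.

2.88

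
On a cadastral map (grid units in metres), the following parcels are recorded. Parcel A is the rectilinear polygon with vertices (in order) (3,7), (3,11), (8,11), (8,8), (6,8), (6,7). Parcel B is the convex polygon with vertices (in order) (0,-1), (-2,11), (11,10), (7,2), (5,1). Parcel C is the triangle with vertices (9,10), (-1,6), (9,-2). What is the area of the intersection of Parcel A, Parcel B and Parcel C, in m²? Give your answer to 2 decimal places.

The intersection is the polygon with vertices (8,8), (6,8), (6,7), (3,7), (3,7.6), (8,9.6).
By the shoelace formula its area is 6.00.

6.00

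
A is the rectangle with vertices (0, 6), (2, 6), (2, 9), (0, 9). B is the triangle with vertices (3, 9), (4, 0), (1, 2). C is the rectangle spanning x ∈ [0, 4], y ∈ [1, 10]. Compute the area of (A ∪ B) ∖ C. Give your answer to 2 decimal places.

|A ∪ B| = 18.5.
|(A ∪ B) ∩ C| = 17.8056.
|(A ∪ B) ∖ C| = 18.5 − 17.8056 = 0.69.

0.69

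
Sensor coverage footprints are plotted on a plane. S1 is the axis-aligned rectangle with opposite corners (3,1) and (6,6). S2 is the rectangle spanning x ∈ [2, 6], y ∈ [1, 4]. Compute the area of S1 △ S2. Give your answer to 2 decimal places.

9.00

|S1∩S2|: x∈[3,6], y∈[1,4] → 3·3 = 9.
|S1 △ S2| = |S1| + |S2| − 2·|S1∩S2| = 15 + 12 − 18 = 9.00.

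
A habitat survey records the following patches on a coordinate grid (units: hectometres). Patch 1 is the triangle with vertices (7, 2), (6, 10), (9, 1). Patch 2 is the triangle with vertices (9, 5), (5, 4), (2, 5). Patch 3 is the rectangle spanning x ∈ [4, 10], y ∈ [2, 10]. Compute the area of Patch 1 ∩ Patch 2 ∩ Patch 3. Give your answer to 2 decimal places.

The intersection is the polygon with vertices (7.667,5), (7.769,4.692), (6.697,4.424), (6.625,5).
By the shoelace formula its area is 0.48.

0.48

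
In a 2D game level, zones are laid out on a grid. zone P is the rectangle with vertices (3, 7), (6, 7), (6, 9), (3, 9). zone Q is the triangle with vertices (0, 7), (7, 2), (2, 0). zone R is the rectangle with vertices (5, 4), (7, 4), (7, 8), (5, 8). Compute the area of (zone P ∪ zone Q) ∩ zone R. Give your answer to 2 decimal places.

1.00

The region (zone P ∪ zone Q) ∩ zone R is the polygon with vertices (6,7), (5,7), (5,8), (6,8).
By the shoelace formula its area is 1.00.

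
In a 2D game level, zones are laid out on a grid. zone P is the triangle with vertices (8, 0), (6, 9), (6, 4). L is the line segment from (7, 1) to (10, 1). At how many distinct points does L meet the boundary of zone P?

2

The segment meets the boundary at (7.5,1), (7.778,1).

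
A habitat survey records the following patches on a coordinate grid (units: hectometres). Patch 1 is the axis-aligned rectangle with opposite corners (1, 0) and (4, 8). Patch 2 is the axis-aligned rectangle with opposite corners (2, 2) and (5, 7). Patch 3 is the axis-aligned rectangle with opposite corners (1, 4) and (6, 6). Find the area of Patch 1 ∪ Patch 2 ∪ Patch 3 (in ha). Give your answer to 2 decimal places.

31.00

By inclusion–exclusion:
Individual areas: |Patch 1| = 24, |Patch 2| = 15, |Patch 3| = 10.
|Patch 1∩Patch 2|: x∈[2,4], y∈[2,7] → 2·5 = 10.
|Patch 1∩Patch 3|: x∈[1,4], y∈[4,6] → 3·2 = 6.
|Patch 2∩Patch 3|: x∈[2,5], y∈[4,6] → 3·2 = 6.
|Patch 1∩Patch 2∩Patch 3| = 4.
|Patch 1 ∪ Patch 2 ∪ Patch 3| = 49 − 22 + 4 = 31.00.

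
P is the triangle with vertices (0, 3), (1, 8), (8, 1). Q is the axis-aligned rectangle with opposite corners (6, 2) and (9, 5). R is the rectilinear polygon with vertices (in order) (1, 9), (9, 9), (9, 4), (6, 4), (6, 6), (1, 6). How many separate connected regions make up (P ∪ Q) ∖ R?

(P ∪ Q) ∖ R is a single connected region.

1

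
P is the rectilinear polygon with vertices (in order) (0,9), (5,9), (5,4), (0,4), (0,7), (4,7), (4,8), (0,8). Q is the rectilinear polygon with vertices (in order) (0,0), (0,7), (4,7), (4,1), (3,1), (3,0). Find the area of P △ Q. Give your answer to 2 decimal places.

|P| = 21, |Q| = 27, |P∩Q| = 12.
|P △ Q| = |P| + |Q| − 2·|P∩Q| = 21 + 27 − 24 = 24.00.

24.00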